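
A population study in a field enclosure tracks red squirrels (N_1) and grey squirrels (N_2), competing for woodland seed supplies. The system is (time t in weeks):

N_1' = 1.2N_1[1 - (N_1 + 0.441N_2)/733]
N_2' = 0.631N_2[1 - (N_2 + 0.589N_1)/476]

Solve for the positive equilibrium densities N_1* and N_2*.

Setting both brackets to zero gives the nullclines N_1 + 0.441N_2 = 733 and 0.589N_1 + N_2 = 476.
Substituting N_2 = 476 - 0.589N_1 into the first: N_1(1 - 0.441·0.589) = 733 - 0.441·476.
So N_1* = 523/0.74 = 707, and then N_2* = 476 - 0.589·707 = 59.8.

N_1* ≈ 707, N_2* ≈ 59.8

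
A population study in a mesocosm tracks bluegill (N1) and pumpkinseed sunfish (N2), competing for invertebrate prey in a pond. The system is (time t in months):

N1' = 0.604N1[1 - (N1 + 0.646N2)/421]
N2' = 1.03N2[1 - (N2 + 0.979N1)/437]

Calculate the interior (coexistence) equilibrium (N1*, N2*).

Setting both brackets to zero gives the nullclines N1 + 0.646N2 = 421 and 0.979N1 + N2 = 437.
Substituting N2 = 437 - 0.979N1 into the first: N1(1 - 0.646·0.979) = 421 - 0.646·437.
So N1* = 139/0.368 = 377, and then N2* = 437 - 0.979·377 = 67.6.

N1* ≈ 377, N2* ≈ 67.6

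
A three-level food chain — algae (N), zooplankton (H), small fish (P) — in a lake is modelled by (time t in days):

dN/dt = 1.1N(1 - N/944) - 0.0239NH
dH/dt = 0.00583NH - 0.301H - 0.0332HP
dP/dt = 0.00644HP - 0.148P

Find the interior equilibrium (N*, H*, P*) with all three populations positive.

N* ≈ 473, H* ≈ 23, P* ≈ 73.9

From dP/dt = 0: 0.00644H* = 0.148, so H* = 23.
From dN/dt = 0: 1.1(1 - N*/944) = 0.0239·23, giving N* = 944·(1 - 0.499) = 473.
From dH/dt = 0: 0.00583·473 - 0.301 = 0.0332P*, so P* = 2.45/0.0332 = 73.9.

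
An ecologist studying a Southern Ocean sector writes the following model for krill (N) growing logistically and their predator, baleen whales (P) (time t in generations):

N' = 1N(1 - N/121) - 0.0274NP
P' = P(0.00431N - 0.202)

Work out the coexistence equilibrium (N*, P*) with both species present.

N* ≈ 46.9, P* ≈ 22.4

From dP/dt = 0 with P > 0: 0.00431N* = 0.202, so N* = 46.9.
Substitute into dN/dt = 0: 1(1 - 46.9/121) = 0.0274P*.
The bracket is 0.613, giving P* = 0.613/0.0274 = 22.4.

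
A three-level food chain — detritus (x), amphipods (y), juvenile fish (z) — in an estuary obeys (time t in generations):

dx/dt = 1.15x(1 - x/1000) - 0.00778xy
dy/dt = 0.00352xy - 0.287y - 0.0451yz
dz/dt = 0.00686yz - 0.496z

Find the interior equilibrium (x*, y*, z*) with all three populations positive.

From dz/dt = 0: 0.00686y* = 0.496, so y* = 72.3.
From dx/dt = 0: 1.15(1 - x*/1000) = 0.00778·72.3, giving x* = 1000·(1 - 0.489) = 511.
From dy/dt = 0: 0.00352·511 - 0.287 = 0.0451z*, so z* = 1.51/0.0451 = 33.5.

x* ≈ 511, y* ≈ 72.3, z* ≈ 33.5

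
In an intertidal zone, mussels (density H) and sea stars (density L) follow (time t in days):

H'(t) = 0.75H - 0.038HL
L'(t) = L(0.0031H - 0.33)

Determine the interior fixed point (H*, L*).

H* ≈ 106, L* ≈ 19.7

Set dL/dt = 0 with L > 0: 0.0031H - 0.33 = 0, so H* = 0.33/0.0031 = 106.
Set dH/dt = 0 with H > 0: 0.75 - 0.038L = 0, so L* = 0.75/0.038 = 19.7.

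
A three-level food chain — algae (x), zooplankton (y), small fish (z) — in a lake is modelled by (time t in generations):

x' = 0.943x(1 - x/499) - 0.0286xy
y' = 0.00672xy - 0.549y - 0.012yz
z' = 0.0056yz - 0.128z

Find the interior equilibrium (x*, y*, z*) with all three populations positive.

From dz/dt = 0: 0.0056y* = 0.128, so y* = 22.9.
From dx/dt = 0: 0.943(1 - x*/499) = 0.0286·22.9, giving x* = 499·(1 - 0.693) = 153.
From dy/dt = 0: 0.00672·153 - 0.549 = 0.012z*, so z* = 0.48/0.012 = 40.

x* ≈ 153, y* ≈ 22.9, z* ≈ 40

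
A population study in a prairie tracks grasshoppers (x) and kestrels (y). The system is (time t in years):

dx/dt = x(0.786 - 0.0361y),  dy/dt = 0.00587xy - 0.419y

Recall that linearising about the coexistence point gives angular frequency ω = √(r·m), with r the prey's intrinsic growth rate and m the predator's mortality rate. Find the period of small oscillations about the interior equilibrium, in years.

Here r = 0.786 and m = 0.419, so r·m = 0.329.
ω = √0.329 = 0.574 per year, hence T = 2π/ω ≈ 10.9 years.

T ≈ 10.9 years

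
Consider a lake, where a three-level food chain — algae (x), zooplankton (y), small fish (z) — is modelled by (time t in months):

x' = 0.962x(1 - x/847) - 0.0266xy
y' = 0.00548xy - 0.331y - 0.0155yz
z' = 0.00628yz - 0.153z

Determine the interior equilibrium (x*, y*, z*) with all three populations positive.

From dz/dt = 0: 0.00628y* = 0.153, so y* = 24.4.
From dx/dt = 0: 0.962(1 - x*/847) = 0.0266·24.4, giving x* = 847·(1 - 0.674) = 276.
From dy/dt = 0: 0.00548·276 - 0.331 = 0.0155z*, so z* = 1.18/0.0155 = 76.4.

x* ≈ 276, y* ≈ 24.4, z* ≈ 76.4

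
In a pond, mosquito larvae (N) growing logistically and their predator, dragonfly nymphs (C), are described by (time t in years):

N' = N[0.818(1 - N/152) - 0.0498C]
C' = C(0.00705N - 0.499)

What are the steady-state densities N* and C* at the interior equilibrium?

From dC/dt = 0 with C > 0: 0.00705N* = 0.499, so N* = 70.8.
Substitute into dN/dt = 0: 0.818(1 - 70.8/152) = 0.0498C*.
The bracket is 0.534, giving C* = 0.437/0.0498 = 8.78.

N* ≈ 70.8, C* ≈ 8.78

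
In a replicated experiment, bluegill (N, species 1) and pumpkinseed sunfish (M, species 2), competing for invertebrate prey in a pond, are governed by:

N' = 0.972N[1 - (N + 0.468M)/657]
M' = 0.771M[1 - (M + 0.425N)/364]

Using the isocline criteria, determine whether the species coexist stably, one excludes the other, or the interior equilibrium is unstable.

stable coexistence

Compare the nullcline intercepts: K1/α12 = 657/0.468 = 1400 > K2 = 364; K2/α21 = 364/0.425 = 856 > K1 = 657.
Since both inequalities hold, each species can invade when rare, so the interior equilibrium is stable.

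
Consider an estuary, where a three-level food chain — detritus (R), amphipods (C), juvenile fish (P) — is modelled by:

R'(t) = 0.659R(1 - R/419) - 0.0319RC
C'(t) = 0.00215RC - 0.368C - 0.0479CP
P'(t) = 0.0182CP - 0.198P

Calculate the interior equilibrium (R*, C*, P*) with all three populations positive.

R* ≈ 198, C* ≈ 10.9, P* ≈ 1.22

From dP/dt = 0: 0.0182C* = 0.198, so C* = 10.9.
From dR/dt = 0: 0.659(1 - R*/419) = 0.0319·10.9, giving R* = 419·(1 - 0.527) = 198.
From dC/dt = 0: 0.00215·198 - 0.368 = 0.0479P*, so P* = 0.0584/0.0479 = 1.22.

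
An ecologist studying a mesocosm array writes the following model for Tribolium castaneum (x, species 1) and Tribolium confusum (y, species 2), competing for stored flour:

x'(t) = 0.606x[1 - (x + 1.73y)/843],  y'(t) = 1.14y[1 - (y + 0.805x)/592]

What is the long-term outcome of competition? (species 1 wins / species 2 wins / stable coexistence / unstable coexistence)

unstable coexistence (outcome depends on initial conditions)

Compare the nullcline intercepts: K1/α12 = 843/1.73 = 487 < K2 = 592; K2/α21 = 592/0.805 = 735 < K1 = 843.
Since both are reversed, neither can invade when rare; the interior point is a saddle.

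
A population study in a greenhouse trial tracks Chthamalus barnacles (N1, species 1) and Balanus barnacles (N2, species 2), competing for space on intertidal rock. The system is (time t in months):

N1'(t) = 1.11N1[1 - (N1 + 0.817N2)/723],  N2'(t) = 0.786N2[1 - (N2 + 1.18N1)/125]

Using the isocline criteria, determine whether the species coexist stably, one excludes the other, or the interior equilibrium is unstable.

species 1 excludes species 2

Compare the nullcline intercepts: K1/α12 = 723/0.817 = 885 > K2 = 125; K2/α21 = 125/1.18 = 106 < K1 = 723.
Since the inequalities point opposite ways, species 1 can invade but species 2 cannot.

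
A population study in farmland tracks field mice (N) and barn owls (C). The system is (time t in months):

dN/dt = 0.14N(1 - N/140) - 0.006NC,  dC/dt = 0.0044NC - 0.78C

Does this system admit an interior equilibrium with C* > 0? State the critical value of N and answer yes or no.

The predator equation gives dC/dt > 0 only when N > 0.78/0.0044 = 177.
Without the predator, N → K = 140. Since 140 < 177, the predator cannot invade.

Threshold N = 177; K < 177, so no, the predator goes extinct.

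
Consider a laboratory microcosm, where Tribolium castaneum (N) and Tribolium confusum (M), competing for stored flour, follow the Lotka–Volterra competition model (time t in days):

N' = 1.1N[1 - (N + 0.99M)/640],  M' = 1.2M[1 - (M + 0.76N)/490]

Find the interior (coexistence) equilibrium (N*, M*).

N* ≈ 626, M* ≈ 14.5

Setting both brackets to zero gives the nullclines N + 0.99M = 640 and 0.76N + M = 490.
Substituting M = 490 - 0.76N into the first: N(1 - 0.99·0.76) = 640 - 0.99·490.
So N* = 155/0.248 = 626, and then M* = 490 - 0.76·626 = 14.5.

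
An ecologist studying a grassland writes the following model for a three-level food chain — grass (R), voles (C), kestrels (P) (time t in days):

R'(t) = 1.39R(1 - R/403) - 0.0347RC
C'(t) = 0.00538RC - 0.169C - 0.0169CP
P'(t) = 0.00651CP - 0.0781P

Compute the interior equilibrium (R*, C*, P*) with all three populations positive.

From dP/dt = 0: 0.00651C* = 0.0781, so C* = 12.
From dR/dt = 0: 1.39(1 - R*/403) = 0.0347·12, giving R* = 403·(1 - 0.299) = 282.
From dC/dt = 0: 0.00538·282 - 0.169 = 0.0169P*, so P* = 1.35/0.0169 = 79.9.

R* ≈ 282, C* ≈ 12, P* ≈ 79.9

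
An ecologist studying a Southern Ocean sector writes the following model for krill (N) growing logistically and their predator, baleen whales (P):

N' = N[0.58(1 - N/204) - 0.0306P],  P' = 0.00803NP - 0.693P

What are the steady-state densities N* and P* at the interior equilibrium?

N* ≈ 86.3, P* ≈ 10.9

From dP/dt = 0 with P > 0: 0.00803N* = 0.693, so N* = 86.3.
Substitute into dN/dt = 0: 0.58(1 - 86.3/204) = 0.0306P*.
The bracket is 0.577, giving P* = 0.335/0.0306 = 10.9.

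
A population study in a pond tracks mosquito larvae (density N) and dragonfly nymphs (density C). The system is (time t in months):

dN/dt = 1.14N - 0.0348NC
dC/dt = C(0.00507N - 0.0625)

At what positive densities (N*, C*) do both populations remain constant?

Set dC/dt = 0 with C > 0: 0.00507N - 0.0625 = 0, so N* = 0.0625/0.00507 = 12.3.
Set dN/dt = 0 with N > 0: 1.14 - 0.0348C = 0, so C* = 1.14/0.0348 = 32.8.

N* ≈ 12.3, C* ≈ 32.8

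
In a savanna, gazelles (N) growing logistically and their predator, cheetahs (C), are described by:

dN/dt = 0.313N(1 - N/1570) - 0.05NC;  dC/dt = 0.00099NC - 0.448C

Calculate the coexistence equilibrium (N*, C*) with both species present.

From dC/dt = 0 with C > 0: 0.00099N* = 0.448, so N* = 453.
Substitute into dN/dt = 0: 0.313(1 - 453/1570) = 0.05C*.
The bracket is 0.712, giving C* = 0.223/0.05 = 4.46.

N* ≈ 453, C* ≈ 4.46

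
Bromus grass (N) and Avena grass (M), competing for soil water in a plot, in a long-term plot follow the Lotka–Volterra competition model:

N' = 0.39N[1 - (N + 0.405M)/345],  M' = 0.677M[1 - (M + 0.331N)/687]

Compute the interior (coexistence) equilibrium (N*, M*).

Setting both brackets to zero gives the nullclines N + 0.405M = 345 and 0.331N + M = 687.
Substituting M = 687 - 0.331N into the first: N(1 - 0.405·0.331) = 345 - 0.405·687.
So N* = 66.8/0.866 = 77.1, and then M* = 687 - 0.331·77.1 = 661.

N* ≈ 77.1, M* ≈ 661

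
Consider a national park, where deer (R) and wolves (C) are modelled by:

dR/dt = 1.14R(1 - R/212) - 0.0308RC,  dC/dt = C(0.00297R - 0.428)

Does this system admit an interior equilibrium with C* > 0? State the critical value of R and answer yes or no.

The predator equation gives dC/dt > 0 only when R > 0.428/0.00297 = 144.
Without the predator, R → K = 212. Since 212 > 144, the predator can invade and persist.

Threshold R = 144; K > 144, so yes, the predator persists.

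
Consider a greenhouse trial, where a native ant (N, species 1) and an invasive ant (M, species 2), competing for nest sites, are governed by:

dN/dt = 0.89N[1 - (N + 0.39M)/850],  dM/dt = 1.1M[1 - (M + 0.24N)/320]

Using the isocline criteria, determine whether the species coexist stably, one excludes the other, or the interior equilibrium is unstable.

Compare the nullcline intercepts: K1/α12 = 850/0.39 = 2180 > K2 = 320; K2/α21 = 320/0.24 = 1330 > K1 = 850.
Since both inequalities hold, each species can invade when rare, so the interior equilibrium is stable.

stable coexistence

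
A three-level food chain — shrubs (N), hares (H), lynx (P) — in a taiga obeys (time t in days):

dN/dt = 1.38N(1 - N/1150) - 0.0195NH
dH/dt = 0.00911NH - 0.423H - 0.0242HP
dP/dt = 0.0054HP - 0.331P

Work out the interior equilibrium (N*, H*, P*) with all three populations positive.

From dP/dt = 0: 0.0054H* = 0.331, so H* = 61.3.
From dN/dt = 0: 1.38(1 - N*/1150) = 0.0195·61.3, giving N* = 1150·(1 - 0.866) = 154.
From dH/dt = 0: 0.00911·154 - 0.423 = 0.0242P*, so P* = 0.979/0.0242 = 40.5.

N* ≈ 154, H* ≈ 61.3, P* ≈ 40.5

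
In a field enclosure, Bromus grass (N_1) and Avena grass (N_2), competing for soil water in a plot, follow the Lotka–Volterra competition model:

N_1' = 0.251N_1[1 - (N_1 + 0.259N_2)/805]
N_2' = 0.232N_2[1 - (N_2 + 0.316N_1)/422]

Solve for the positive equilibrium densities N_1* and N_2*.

N_1* ≈ 758, N_2* ≈ 183

Setting both brackets to zero gives the nullclines N_1 + 0.259N_2 = 805 and 0.316N_1 + N_2 = 422.
Substituting N_2 = 422 - 0.316N_1 into the first: N_1(1 - 0.259·0.316) = 805 - 0.259·422.
So N_1* = 696/0.918 = 758, and then N_2* = 422 - 0.316·758 = 183.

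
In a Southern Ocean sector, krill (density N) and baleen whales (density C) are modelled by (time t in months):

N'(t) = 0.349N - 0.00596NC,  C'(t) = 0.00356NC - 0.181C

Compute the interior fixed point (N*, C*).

Set dC/dt = 0 with C > 0: 0.00356N - 0.181 = 0, so N* = 0.181/0.00356 = 50.8.
Set dN/dt = 0 with N > 0: 0.349 - 0.00596C = 0, so C* = 0.349/0.00596 = 58.6.

N* ≈ 50.8, C* ≈ 58.6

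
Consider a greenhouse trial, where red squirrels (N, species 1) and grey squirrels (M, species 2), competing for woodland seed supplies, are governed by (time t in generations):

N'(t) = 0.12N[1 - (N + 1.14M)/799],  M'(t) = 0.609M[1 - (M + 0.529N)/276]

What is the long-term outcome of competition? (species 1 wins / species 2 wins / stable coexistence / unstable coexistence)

Compare the nullcline intercepts: K1/α12 = 799/1.14 = 701 > K2 = 276; K2/α21 = 276/0.529 = 522 < K1 = 799.
Since the inequalities point opposite ways, species 1 can invade but species 2 cannot.

species 1 excludes species 2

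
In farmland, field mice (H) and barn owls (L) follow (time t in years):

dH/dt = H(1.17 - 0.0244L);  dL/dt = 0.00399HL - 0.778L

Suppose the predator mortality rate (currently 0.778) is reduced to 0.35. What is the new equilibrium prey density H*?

H* ≈ 87.7

At the interior fixed point, setting dL/dt = 0 with L > 0 fixes H* = (predator death rate)/(HL coefficient) — independent of the other coefficients.
With the change, H* = 0.35/0.00399 = 87.7; it falls from 195.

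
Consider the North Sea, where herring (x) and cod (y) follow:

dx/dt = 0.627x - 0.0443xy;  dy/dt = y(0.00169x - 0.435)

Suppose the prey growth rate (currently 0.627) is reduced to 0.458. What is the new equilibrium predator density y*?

At the interior fixed point, setting dx/dt = 0 with x > 0 fixes y* = (prey growth rate)/(xy coefficient) — independent of the other coefficients.
With the change, y* = 0.458/0.0443 = 10.3; it falls from 14.2.

y* ≈ 10.3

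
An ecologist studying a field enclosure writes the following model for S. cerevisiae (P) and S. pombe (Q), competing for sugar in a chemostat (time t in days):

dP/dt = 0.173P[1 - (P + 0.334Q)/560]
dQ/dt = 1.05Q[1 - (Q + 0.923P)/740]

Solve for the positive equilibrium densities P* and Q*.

P* ≈ 452, Q* ≈ 323

Setting both brackets to zero gives the nullclines P + 0.334Q = 560 and 0.923P + Q = 740.
Substituting Q = 740 - 0.923P into the first: P(1 - 0.334·0.923) = 560 - 0.334·740.
So P* = 313/0.692 = 452, and then Q* = 740 - 0.923·452 = 323.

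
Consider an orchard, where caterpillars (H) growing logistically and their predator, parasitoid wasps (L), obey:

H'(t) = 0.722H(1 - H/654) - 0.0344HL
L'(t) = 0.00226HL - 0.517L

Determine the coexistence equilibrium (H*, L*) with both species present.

From dL/dt = 0 with L > 0: 0.00226H* = 0.517, so H* = 229.
Substitute into dH/dt = 0: 0.722(1 - 229/654) = 0.0344L*.
The bracket is 0.65, giving L* = 0.469/0.0344 = 13.6.

H* ≈ 229, L* ≈ 13.6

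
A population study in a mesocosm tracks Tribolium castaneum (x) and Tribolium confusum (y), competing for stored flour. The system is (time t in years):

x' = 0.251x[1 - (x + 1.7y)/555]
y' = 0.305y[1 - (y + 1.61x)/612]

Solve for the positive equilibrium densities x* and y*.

x* ≈ 279, y* ≈ 162

Setting both brackets to zero gives the nullclines x + 1.7y = 555 and 1.61x + y = 612.
Substituting y = 612 - 1.61x into the first: x(1 - 1.7·1.61) = 555 - 1.7·612.
So x* = -485/-1.74 = 279, and then y* = 612 - 1.61·279 = 162.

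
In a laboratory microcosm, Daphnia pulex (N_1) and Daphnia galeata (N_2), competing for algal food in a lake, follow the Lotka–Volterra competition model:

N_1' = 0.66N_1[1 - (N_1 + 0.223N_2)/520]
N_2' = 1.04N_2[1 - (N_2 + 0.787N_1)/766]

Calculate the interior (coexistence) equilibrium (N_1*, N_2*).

Setting both brackets to zero gives the nullclines N_1 + 0.223N_2 = 520 and 0.787N_1 + N_2 = 766.
Substituting N_2 = 766 - 0.787N_1 into the first: N_1(1 - 0.223·0.787) = 520 - 0.223·766.
So N_1* = 349/0.824 = 424, and then N_2* = 766 - 0.787·424 = 433.

N_1* ≈ 424, N_2* ≈ 433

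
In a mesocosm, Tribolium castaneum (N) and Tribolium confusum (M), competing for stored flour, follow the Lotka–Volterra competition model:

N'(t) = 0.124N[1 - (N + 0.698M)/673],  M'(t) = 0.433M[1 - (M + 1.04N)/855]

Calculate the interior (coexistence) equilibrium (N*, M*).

Setting both brackets to zero gives the nullclines N + 0.698M = 673 and 1.04N + M = 855.
Substituting M = 855 - 1.04N into the first: N(1 - 0.698·1.04) = 673 - 0.698·855.
So N* = 76.2/0.274 = 278, and then M* = 855 - 1.04·278 = 566.

N* ≈ 278, M* ≈ 566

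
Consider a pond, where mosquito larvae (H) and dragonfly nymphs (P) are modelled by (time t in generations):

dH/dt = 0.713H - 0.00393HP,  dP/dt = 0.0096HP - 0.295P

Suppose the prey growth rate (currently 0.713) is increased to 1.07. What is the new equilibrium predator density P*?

At the interior fixed point, setting dH/dt = 0 with H > 0 fixes P* = (prey growth rate)/(HP coefficient) — independent of the other coefficients.
With the change, P* = 1.07/0.00393 = 272; it rises from 181.

P* ≈ 272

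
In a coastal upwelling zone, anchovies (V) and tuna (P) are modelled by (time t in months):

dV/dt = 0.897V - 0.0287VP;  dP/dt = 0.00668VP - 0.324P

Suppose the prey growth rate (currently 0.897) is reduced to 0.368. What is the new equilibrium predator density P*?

At the interior fixed point, setting dV/dt = 0 with V > 0 fixes P* = (prey growth rate)/(VP coefficient) — independent of the other coefficients.
With the change, P* = 0.368/0.0287 = 12.8; it falls from 31.3.

P* ≈ 12.8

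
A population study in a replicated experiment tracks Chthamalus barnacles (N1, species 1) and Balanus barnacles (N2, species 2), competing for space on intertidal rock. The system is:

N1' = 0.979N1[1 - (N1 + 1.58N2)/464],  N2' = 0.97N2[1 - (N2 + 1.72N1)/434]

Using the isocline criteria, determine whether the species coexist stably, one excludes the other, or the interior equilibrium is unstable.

Compare the nullcline intercepts: K1/α12 = 464/1.58 = 294 < K2 = 434; K2/α21 = 434/1.72 = 252 < K1 = 464.
Since both are reversed, neither can invade when rare; the interior point is a saddle.

unstable coexistence (outcome depends on initial conditions)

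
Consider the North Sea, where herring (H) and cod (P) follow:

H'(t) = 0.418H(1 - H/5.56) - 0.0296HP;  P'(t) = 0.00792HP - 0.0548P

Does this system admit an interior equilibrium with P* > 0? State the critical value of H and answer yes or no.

The predator equation gives dP/dt > 0 only when H > 0.0548/0.00792 = 6.92.
Without the predator, H → K = 5.56. Since 5.56 < 6.92, the predator cannot invade.

Threshold H = 6.92; K < 6.92, so no, the predator goes extinct.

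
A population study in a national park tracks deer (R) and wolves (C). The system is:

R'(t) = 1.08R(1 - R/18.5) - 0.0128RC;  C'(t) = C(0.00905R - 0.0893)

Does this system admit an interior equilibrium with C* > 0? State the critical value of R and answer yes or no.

Threshold R = 9.87; K > 9.87, so yes, the predator persists.

The predator equation gives dC/dt > 0 only when R > 0.0893/0.00905 = 9.87.
Without the predator, R → K = 18.5. Since 18.5 > 9.87, the predator can invade and persist.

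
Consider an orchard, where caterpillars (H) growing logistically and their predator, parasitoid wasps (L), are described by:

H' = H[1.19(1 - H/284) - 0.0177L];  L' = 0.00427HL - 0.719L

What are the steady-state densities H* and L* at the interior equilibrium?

From dL/dt = 0 with L > 0: 0.00427H* = 0.719, so H* = 168.
Substitute into dH/dt = 0: 1.19(1 - 168/284) = 0.0177L*.
The bracket is 0.407, giving L* = 0.484/0.0177 = 27.4.

H* ≈ 168, L* ≈ 27.4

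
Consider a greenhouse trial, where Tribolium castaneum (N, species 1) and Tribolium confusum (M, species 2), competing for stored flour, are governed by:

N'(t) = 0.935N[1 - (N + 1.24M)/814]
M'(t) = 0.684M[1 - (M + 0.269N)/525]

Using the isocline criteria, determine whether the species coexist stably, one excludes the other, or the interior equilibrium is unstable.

Compare the nullcline intercepts: K1/α12 = 814/1.24 = 656 > K2 = 525; K2/α21 = 525/0.269 = 1950 > K1 = 814.
Since both inequalities hold, each species can invade when rare, so the interior equilibrium is stable.

stable coexistence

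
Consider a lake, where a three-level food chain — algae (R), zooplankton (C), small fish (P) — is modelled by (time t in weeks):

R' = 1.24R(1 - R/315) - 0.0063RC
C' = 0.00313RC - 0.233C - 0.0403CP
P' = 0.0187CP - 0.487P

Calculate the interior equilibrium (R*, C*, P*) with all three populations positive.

From dP/dt = 0: 0.0187C* = 0.487, so C* = 26.
From dR/dt = 0: 1.24(1 - R*/315) = 0.0063·26, giving R* = 315·(1 - 0.132) = 273.
From dC/dt = 0: 0.00313·273 - 0.233 = 0.0403P*, so P* = 0.622/0.0403 = 15.4.

R* ≈ 273, C* ≈ 26, P* ≈ 15.4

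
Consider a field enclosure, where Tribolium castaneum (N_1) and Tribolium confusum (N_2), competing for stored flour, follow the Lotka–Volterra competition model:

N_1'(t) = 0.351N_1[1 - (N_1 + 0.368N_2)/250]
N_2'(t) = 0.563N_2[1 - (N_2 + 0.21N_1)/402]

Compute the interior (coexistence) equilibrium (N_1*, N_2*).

Setting both brackets to zero gives the nullclines N_1 + 0.368N_2 = 250 and 0.21N_1 + N_2 = 402.
Substituting N_2 = 402 - 0.21N_1 into the first: N_1(1 - 0.368·0.21) = 250 - 0.368·402.
So N_1* = 102/0.923 = 111, and then N_2* = 402 - 0.21·111 = 379.

N_1* ≈ 111, N_2* ≈ 379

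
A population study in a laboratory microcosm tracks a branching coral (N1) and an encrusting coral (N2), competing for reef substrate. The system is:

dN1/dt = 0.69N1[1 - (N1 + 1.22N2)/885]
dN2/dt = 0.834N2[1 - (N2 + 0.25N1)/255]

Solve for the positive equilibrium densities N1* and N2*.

N1* ≈ 826, N2* ≈ 48.6

Setting both brackets to zero gives the nullclines N1 + 1.22N2 = 885 and 0.25N1 + N2 = 255.
Substituting N2 = 255 - 0.25N1 into the first: N1(1 - 1.22·0.25) = 885 - 1.22·255.
So N1* = 574/0.695 = 826, and then N2* = 255 - 0.25·826 = 48.6.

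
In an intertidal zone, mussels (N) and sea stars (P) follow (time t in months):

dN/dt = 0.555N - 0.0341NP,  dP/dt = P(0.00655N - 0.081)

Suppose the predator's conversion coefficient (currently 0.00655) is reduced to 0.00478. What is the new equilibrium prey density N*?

N* ≈ 16.9

At the interior fixed point, setting dP/dt = 0 with P > 0 fixes N* = (predator death rate)/(NP coefficient) — independent of the other coefficients.
With the change, N* = 0.081/0.00478 = 16.9; it rises from 12.4.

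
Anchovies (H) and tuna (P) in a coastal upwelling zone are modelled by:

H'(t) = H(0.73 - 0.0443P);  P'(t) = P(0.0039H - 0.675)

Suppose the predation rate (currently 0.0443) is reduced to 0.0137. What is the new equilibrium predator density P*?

P* ≈ 53.3

At the interior fixed point, setting dH/dt = 0 with H > 0 fixes P* = (prey growth rate)/(HP coefficient) — independent of the other coefficients.
With the change, P* = 0.73/0.0137 = 53.3; it rises from 16.5.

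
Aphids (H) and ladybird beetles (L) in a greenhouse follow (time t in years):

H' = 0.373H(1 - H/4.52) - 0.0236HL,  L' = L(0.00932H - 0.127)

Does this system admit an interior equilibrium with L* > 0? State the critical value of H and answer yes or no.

Threshold H = 13.6; K < 13.6, so no, the predator goes extinct.

The predator equation gives dL/dt > 0 only when H > 0.127/0.00932 = 13.6.
Without the predator, H → K = 4.52. Since 4.52 < 13.6, the predator cannot invade.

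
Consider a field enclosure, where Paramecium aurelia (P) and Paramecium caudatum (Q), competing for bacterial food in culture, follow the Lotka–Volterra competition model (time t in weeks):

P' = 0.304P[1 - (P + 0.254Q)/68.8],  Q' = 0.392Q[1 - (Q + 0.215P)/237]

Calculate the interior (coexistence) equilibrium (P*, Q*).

P* ≈ 9.1, Q* ≈ 235

Setting both brackets to zero gives the nullclines P + 0.254Q = 68.8 and 0.215P + Q = 237.
Substituting Q = 237 - 0.215P into the first: P(1 - 0.254·0.215) = 68.8 - 0.254·237.
So P* = 8.6/0.945 = 9.1, and then Q* = 237 - 0.215·9.1 = 235.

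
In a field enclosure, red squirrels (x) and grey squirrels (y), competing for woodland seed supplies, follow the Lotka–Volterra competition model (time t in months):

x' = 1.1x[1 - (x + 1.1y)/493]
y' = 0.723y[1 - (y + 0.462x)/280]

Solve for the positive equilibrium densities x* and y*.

x* ≈ 376, y* ≈ 106

Setting both brackets to zero gives the nullclines x + 1.1y = 493 and 0.462x + y = 280.
Substituting y = 280 - 0.462x into the first: x(1 - 1.1·0.462) = 493 - 1.1·280.
So x* = 185/0.492 = 376, and then y* = 280 - 0.462·376 = 106.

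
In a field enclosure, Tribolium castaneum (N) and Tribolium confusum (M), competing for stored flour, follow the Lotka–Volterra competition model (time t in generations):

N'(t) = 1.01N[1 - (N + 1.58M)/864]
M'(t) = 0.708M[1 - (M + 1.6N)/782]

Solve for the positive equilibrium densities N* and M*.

N* ≈ 243, M* ≈ 393

Setting both brackets to zero gives the nullclines N + 1.58M = 864 and 1.6N + M = 782.
Substituting M = 782 - 1.6N into the first: N(1 - 1.58·1.6) = 864 - 1.58·782.
So N* = -372/-1.53 = 243, and then M* = 782 - 1.6·243 = 393.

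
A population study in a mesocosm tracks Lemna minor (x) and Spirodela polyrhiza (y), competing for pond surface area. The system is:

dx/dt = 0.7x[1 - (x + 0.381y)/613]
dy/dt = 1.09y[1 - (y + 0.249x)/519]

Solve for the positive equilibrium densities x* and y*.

x* ≈ 459, y* ≈ 405

Setting both brackets to zero gives the nullclines x + 0.381y = 613 and 0.249x + y = 519.
Substituting y = 519 - 0.249x into the first: x(1 - 0.381·0.249) = 613 - 0.381·519.
So x* = 415/0.905 = 459, and then y* = 519 - 0.249·459 = 405.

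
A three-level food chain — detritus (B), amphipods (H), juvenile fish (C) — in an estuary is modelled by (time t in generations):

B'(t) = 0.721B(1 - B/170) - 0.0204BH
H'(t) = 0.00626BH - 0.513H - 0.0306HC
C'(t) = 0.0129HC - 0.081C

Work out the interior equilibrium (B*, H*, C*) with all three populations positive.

From dC/dt = 0: 0.0129H* = 0.081, so H* = 6.28.
From dB/dt = 0: 0.721(1 - B*/170) = 0.0204·6.28, giving B* = 170·(1 - 0.178) = 140.
From dH/dt = 0: 0.00626·140 - 0.513 = 0.0306C*, so C* = 0.362/0.0306 = 11.8.

B* ≈ 140, H* ≈ 6.28, C* ≈ 11.8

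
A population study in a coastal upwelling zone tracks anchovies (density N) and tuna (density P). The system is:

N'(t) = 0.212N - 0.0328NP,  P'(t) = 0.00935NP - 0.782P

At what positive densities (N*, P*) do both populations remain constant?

N* ≈ 83.6, P* ≈ 6.46

Set dP/dt = 0 with P > 0: 0.00935N - 0.782 = 0, so N* = 0.782/0.00935 = 83.6.
Set dN/dt = 0 with N > 0: 0.212 - 0.0328P = 0, so P* = 0.212/0.0328 = 6.46.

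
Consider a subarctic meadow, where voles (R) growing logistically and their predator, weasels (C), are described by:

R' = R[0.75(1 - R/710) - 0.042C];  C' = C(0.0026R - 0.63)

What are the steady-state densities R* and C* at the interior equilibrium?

From dC/dt = 0 with C > 0: 0.0026R* = 0.63, so R* = 242.
Substitute into dR/dt = 0: 0.75(1 - 242/710) = 0.042C*.
The bracket is 0.659, giving C* = 0.494/0.042 = 11.8.

R* ≈ 242, C* ≈ 11.8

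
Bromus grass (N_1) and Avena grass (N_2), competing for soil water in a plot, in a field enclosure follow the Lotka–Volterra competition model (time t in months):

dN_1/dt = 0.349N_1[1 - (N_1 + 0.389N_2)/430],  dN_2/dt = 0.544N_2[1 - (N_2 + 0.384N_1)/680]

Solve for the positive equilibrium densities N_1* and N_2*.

N_1* ≈ 195, N_2* ≈ 605

Setting both brackets to zero gives the nullclines N_1 + 0.389N_2 = 430 and 0.384N_1 + N_2 = 680.
Substituting N_2 = 680 - 0.384N_1 into the first: N_1(1 - 0.389·0.384) = 430 - 0.389·680.
So N_1* = 165/0.851 = 195, and then N_2* = 680 - 0.384·195 = 605.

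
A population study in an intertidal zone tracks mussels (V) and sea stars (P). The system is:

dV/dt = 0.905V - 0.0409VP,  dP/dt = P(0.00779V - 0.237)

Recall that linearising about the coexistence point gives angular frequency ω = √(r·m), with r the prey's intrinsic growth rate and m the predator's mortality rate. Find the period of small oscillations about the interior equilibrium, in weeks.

T ≈ 13.6 weeks

Here r = 0.905 and m = 0.237, so r·m = 0.214.
ω = √0.214 = 0.463 per week, hence T = 2π/ω ≈ 13.6 weeks.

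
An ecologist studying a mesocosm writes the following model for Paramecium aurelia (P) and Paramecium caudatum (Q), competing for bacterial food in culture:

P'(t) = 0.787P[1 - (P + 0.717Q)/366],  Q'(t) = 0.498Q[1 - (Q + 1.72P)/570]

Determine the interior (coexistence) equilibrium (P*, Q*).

Setting both brackets to zero gives the nullclines P + 0.717Q = 366 and 1.72P + Q = 570.
Substituting Q = 570 - 1.72P into the first: P(1 - 0.717·1.72) = 366 - 0.717·570.
So P* = -42.7/-0.233 = 183, and then Q* = 570 - 1.72·183 = 255.

P* ≈ 183, Q* ≈ 255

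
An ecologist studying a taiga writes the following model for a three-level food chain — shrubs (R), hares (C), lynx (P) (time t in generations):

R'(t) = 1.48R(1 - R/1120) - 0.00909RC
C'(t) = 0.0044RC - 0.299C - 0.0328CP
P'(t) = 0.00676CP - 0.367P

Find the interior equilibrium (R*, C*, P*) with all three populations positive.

From dP/dt = 0: 0.00676C* = 0.367, so C* = 54.3.
From dR/dt = 0: 1.48(1 - R*/1120) = 0.00909·54.3, giving R* = 1120·(1 - 0.333) = 747.
From dC/dt = 0: 0.0044·747 - 0.299 = 0.0328P*, so P* = 2.99/0.0328 = 91.

R* ≈ 747, C* ≈ 54.3, P* ≈ 91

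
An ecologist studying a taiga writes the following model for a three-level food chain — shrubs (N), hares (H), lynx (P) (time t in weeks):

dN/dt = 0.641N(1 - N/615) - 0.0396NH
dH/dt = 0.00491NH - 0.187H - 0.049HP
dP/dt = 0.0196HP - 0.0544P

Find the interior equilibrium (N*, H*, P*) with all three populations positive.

From dP/dt = 0: 0.0196H* = 0.0544, so H* = 2.78.
From dN/dt = 0: 0.641(1 - N*/615) = 0.0396·2.78, giving N* = 615·(1 - 0.171) = 510.
From dH/dt = 0: 0.00491·510 - 0.187 = 0.049P*, so P* = 2.31/0.049 = 47.2.

N* ≈ 510, H* ≈ 2.78, P* ≈ 47.2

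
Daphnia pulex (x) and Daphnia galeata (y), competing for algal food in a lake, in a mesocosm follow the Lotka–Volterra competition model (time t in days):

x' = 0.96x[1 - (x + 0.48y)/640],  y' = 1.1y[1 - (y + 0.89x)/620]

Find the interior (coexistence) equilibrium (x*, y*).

Setting both brackets to zero gives the nullclines x + 0.48y = 640 and 0.89x + y = 620.
Substituting y = 620 - 0.89x into the first: x(1 - 0.48·0.89) = 640 - 0.48·620.
So x* = 342/0.573 = 598, and then y* = 620 - 0.89·598 = 88.

x* ≈ 598, y* ≈ 88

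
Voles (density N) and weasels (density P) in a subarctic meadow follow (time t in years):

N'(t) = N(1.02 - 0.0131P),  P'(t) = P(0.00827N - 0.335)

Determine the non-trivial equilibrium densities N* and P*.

N* ≈ 40.5, P* ≈ 77.9

Set dP/dt = 0 with P > 0: 0.00827N - 0.335 = 0, so N* = 0.335/0.00827 = 40.5.
Set dN/dt = 0 with N > 0: 1.02 - 0.0131P = 0, so P* = 1.02/0.0131 = 77.9.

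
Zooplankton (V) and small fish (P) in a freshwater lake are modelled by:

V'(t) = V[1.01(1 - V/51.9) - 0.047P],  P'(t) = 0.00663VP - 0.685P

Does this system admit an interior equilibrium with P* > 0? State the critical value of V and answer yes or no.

The predator equation gives dP/dt > 0 only when V > 0.685/0.00663 = 103.
Without the predator, V → K = 51.9. Since 51.9 < 103, the predator cannot invade.

Threshold V = 103; K < 103, so no, the predator goes extinct.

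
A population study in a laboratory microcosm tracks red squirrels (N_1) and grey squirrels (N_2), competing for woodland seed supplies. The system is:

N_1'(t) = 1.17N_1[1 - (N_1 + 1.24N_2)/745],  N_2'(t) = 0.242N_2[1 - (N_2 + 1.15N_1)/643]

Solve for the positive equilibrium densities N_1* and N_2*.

N_1* ≈ 123, N_2* ≈ 502

Setting both brackets to zero gives the nullclines N_1 + 1.24N_2 = 745 and 1.15N_1 + N_2 = 643.
Substituting N_2 = 643 - 1.15N_1 into the first: N_1(1 - 1.24·1.15) = 745 - 1.24·643.
So N_1* = -52.3/-0.426 = 123, and then N_2* = 643 - 1.15·123 = 502.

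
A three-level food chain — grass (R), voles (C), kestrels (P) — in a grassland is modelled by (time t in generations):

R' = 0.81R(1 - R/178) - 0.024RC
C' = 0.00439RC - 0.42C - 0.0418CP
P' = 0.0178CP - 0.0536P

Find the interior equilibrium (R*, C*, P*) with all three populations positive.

R* ≈ 162, C* ≈ 3.01, P* ≈ 6.98

From dP/dt = 0: 0.0178C* = 0.0536, so C* = 3.01.
From dR/dt = 0: 0.81(1 - R*/178) = 0.024·3.01, giving R* = 178·(1 - 0.0892) = 162.
From dC/dt = 0: 0.00439·162 - 0.42 = 0.0418P*, so P* = 0.292/0.0418 = 6.98.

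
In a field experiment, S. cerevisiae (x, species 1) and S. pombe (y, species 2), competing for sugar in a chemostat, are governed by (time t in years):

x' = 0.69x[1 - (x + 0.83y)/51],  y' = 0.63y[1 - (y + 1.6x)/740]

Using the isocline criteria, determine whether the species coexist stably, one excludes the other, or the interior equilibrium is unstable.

species 2 excludes species 1

Compare the nullcline intercepts: K1/α12 = 51/0.83 = 61.4 < K2 = 740; K2/α21 = 740/1.6 = 462 > K1 = 51.
Since the inequalities point opposite ways, species 2 can invade but species 1 cannot.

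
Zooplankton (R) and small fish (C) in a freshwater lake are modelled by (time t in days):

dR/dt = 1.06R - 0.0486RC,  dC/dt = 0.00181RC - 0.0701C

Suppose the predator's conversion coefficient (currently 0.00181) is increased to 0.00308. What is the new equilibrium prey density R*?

At the interior fixed point, setting dC/dt = 0 with C > 0 fixes R* = (predator death rate)/(RC coefficient) — independent of the other coefficients.
With the change, R* = 0.0701/0.00308 = 22.8; it falls from 38.7.

R* ≈ 22.8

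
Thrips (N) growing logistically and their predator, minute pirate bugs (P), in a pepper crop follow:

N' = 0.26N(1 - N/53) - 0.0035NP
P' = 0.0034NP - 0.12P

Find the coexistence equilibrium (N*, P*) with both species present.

From dP/dt = 0 with P > 0: 0.0034N* = 0.12, so N* = 35.3.
Substitute into dN/dt = 0: 0.26(1 - 35.3/53) = 0.0035P*.
The bracket is 0.334, giving P* = 0.0869/0.0035 = 24.8.

N* ≈ 35.3, P* ≈ 24.8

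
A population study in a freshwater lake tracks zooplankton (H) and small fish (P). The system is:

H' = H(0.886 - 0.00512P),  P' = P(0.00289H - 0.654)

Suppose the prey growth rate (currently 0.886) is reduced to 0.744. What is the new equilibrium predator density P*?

At the interior fixed point, setting dH/dt = 0 with H > 0 fixes P* = (prey growth rate)/(HP coefficient) — independent of the other coefficients.
With the change, P* = 0.744/0.00512 = 145; it falls from 173.

P* ≈ 145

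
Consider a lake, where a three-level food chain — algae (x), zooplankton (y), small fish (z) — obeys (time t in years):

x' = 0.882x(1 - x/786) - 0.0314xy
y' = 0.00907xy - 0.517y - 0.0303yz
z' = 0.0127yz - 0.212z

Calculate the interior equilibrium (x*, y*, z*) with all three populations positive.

x* ≈ 319, y* ≈ 16.7, z* ≈ 78.4

From dz/dt = 0: 0.0127y* = 0.212, so y* = 16.7.
From dx/dt = 0: 0.882(1 - x*/786) = 0.0314·16.7, giving x* = 786·(1 - 0.594) = 319.
From dy/dt = 0: 0.00907·319 - 0.517 = 0.0303z*, so z* = 2.38/0.0303 = 78.4.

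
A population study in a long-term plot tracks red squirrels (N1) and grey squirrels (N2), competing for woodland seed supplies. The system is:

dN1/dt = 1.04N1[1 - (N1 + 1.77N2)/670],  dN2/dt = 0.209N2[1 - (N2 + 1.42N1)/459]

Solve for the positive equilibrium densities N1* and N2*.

Setting both brackets to zero gives the nullclines N1 + 1.77N2 = 670 and 1.42N1 + N2 = 459.
Substituting N2 = 459 - 1.42N1 into the first: N1(1 - 1.77·1.42) = 670 - 1.77·459.
So N1* = -142/-1.51 = 94.1, and then N2* = 459 - 1.42·94.1 = 325.

N1* ≈ 94.1, N2* ≈ 325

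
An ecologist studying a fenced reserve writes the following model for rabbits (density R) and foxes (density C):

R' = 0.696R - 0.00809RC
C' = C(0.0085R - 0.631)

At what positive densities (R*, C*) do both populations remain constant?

Set dC/dt = 0 with C > 0: 0.0085R - 0.631 = 0, so R* = 0.631/0.0085 = 74.2.
Set dR/dt = 0 with R > 0: 0.696 - 0.00809C = 0, so C* = 0.696/0.00809 = 86.

R* ≈ 74.2, C* ≈ 86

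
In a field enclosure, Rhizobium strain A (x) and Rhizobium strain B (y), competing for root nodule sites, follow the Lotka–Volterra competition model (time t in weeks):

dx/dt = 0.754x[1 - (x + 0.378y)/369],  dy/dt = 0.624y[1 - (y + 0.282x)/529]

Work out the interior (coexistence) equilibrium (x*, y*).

Setting both brackets to zero gives the nullclines x + 0.378y = 369 and 0.282x + y = 529.
Substituting y = 529 - 0.282x into the first: x(1 - 0.378·0.282) = 369 - 0.378·529.
So x* = 169/0.893 = 189, and then y* = 529 - 0.282·189 = 476.

x* ≈ 189, y* ≈ 476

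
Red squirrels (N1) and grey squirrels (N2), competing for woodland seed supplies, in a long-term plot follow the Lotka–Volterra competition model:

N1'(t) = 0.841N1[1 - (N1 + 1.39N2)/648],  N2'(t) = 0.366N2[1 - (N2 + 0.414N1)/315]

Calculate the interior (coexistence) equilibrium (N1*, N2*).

Setting both brackets to zero gives the nullclines N1 + 1.39N2 = 648 and 0.414N1 + N2 = 315.
Substituting N2 = 315 - 0.414N1 into the first: N1(1 - 1.39·0.414) = 648 - 1.39·315.
So N1* = 210/0.425 = 495, and then N2* = 315 - 0.414·495 = 110.

N1* ≈ 495, N2* ≈ 110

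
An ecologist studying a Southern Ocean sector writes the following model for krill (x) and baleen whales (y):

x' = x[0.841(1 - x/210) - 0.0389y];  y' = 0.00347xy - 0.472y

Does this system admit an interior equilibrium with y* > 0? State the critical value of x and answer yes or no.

Threshold x = 136; K > 136, so yes, the predator persists.

The predator equation gives dy/dt > 0 only when x > 0.472/0.00347 = 136.
Without the predator, x → K = 210. Since 210 > 136, the predator can invade and persist.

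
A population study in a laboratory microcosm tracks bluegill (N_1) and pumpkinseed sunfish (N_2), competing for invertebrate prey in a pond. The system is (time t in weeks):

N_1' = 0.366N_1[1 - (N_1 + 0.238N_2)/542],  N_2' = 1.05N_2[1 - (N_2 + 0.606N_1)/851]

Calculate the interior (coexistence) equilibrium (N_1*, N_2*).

Setting both brackets to zero gives the nullclines N_1 + 0.238N_2 = 542 and 0.606N_1 + N_2 = 851.
Substituting N_2 = 851 - 0.606N_1 into the first: N_1(1 - 0.238·0.606) = 542 - 0.238·851.
So N_1* = 339/0.856 = 397, and then N_2* = 851 - 0.606·397 = 611.

N_1* ≈ 397, N_2* ≈ 611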